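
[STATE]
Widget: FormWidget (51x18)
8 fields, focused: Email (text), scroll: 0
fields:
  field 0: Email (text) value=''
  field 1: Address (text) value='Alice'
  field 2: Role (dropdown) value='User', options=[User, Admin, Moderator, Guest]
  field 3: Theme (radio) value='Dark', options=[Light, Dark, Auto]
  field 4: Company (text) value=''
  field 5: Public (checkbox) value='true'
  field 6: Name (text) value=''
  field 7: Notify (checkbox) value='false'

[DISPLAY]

> Email:      [                                   ]
  Address:    [Alice                              ]
  Role:       [User                              ▼]
  Theme:      ( ) Light  (●) Dark  ( ) Auto        
  Company:    [                                   ]
  Public:     [x]                                  
  Name:       [                                   ]
  Notify:     [ ]                                  
                                                   
                                                   
                                                   
                                                   
                                                   
                                                   
                                                   
                                                   
                                                   
                                                   


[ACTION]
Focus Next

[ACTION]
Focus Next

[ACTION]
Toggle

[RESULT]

  Email:      [                                   ]
  Address:    [Alice                              ]
> Role:       [User                              ▼]
  Theme:      ( ) Light  (●) Dark  ( ) Auto        
  Company:    [                                   ]
  Public:     [x]                                  
  Name:       [                                   ]
  Notify:     [ ]                                  
                                                   
                                                   
                                                   
                                                   
                                                   
                                                   
                                                   
                                                   
                                                   
                                                   


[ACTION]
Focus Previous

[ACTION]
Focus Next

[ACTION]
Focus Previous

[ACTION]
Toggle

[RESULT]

  Email:      [                                   ]
> Address:    [Alice                              ]
  Role:       [User                              ▼]
  Theme:      ( ) Light  (●) Dark  ( ) Auto        
  Company:    [                                   ]
  Public:     [x]                                  
  Name:       [                                   ]
  Notify:     [ ]                                  
                                                   
                                                   
                                                   
                                                   
                                                   
                                                   
                                                   
                                                   
                                                   
                                                   


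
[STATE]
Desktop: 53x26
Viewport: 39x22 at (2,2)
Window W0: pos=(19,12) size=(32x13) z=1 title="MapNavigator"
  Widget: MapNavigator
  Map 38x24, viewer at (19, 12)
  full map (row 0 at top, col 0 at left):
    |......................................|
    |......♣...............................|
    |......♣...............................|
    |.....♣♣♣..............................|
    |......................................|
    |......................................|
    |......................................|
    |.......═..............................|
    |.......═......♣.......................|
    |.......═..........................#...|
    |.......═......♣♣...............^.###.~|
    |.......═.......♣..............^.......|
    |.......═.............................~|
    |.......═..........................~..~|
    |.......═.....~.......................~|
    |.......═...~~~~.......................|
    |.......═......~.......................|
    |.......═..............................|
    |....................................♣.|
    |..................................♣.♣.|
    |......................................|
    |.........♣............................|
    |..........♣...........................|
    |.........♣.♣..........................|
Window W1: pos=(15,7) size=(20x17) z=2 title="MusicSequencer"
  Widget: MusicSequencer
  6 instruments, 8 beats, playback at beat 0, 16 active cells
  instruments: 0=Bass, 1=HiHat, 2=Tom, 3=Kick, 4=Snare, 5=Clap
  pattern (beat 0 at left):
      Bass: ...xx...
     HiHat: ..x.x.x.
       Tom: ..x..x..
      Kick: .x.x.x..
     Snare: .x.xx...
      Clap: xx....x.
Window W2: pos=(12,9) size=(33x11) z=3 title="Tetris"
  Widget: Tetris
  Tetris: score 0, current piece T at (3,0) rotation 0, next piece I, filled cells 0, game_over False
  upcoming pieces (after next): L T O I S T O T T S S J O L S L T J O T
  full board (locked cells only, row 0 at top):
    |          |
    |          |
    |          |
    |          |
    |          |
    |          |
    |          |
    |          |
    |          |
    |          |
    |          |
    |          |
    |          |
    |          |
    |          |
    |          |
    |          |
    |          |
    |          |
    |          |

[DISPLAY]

                                       
                                       
                                       
                                       
                                       
             ┏━━━━━━━━━━━━━━━━━━┓      
             ┃ MusicSequencer   ┃      
          ┏━━━━━━━━━━━━━━━━━━━━━━━━━━━━
          ┃ Tetris                     
          ┠────────────────────────────
          ┃          │Next:            
          ┃          │████             
          ┃          │                 
          ┃          │                 
          ┃          │                 
          ┃          │                 
          ┃          │Score:           
          ┗━━━━━━━━━━━━━━━━━━━━━━━━━━━━
             ┃                  ┃......
             ┃                  ┃......
             ┃                  ┃......
             ┗━━━━━━━━━━━━━━━━━━┛......


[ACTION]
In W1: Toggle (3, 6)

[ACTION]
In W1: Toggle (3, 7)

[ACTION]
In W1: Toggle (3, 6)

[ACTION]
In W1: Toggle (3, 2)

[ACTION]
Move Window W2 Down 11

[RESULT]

                                       
                                       
                                       
                                       
                                       
             ┏━━━━━━━━━━━━━━━━━━┓      
             ┃ MusicSequencer   ┃      
             ┠──────────────────┨      
             ┃      ▼1234567    ┃      
             ┃  Bass···██···    ┃      
             ┃ HiHat··█·█·█·    ┃━━━━━━
             ┃   Tom··█··█··    ┃      
             ┃  Kick·███·█·█    ┃──────
          ┏━━━━━━━━━━━━━━━━━━━━━━━━━━━━
          ┃ Tetris                     
          ┠────────────────────────────
          ┃          │Next:            
          ┃          │████             
          ┃          │                 
          ┃          │                 
          ┃          │                 
          ┃          │                 


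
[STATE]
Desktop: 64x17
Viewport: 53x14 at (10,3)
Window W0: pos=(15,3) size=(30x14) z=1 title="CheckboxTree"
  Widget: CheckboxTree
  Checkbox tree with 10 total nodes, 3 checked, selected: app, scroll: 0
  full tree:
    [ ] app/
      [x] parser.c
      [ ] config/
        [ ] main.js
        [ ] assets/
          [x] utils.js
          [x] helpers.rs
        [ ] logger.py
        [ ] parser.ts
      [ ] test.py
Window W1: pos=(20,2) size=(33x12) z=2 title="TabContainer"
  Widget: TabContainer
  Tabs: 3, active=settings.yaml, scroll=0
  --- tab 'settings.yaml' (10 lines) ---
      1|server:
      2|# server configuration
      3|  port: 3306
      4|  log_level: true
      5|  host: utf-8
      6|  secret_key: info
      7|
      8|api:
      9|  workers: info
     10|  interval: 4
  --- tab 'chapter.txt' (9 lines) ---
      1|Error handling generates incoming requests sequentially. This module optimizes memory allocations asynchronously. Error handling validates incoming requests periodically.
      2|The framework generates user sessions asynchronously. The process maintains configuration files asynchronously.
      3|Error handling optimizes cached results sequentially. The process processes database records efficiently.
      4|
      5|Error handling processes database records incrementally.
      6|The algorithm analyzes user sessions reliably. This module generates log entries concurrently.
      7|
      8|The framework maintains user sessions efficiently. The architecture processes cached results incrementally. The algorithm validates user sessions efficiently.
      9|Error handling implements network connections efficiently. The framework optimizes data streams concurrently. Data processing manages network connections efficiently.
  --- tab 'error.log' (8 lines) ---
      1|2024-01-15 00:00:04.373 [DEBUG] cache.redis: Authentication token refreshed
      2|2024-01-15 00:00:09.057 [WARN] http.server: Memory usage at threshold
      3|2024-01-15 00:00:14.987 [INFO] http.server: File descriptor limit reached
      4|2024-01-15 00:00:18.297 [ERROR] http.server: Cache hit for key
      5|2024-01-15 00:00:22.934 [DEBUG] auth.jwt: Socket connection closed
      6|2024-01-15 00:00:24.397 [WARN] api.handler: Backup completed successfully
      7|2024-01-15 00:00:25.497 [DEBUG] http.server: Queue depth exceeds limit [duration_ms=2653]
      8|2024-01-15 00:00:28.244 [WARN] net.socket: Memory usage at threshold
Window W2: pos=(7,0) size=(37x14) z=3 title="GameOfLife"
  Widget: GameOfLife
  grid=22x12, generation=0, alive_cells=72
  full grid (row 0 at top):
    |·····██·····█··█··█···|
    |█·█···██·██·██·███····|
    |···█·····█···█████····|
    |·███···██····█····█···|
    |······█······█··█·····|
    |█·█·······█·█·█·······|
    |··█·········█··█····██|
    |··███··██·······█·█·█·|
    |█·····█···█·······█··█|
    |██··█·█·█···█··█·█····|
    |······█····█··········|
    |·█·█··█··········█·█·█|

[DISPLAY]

n: 0                             ┃        ┃          
█···██·██·██·███····             ┃────────┨          
·█·····█···█████····             ┃r.txt │ ┃          
██···██····█····█···             ┃────────┃          
····█······█··█·····             ┃        ┃          
█·······█·█·█·······             ┃        ┃          
█·········█··█····██             ┃        ┃          
███··██·······█·█·█·             ┃        ┃          
····█···█·······█··█             ┃        ┃          
··█·█·█···█··█·█····             ┃        ┃          
━━━━━━━━━━━━━━━━━━━━━━━━━━━━━━━━━┛━━━━━━━━┛          
     ┃     [ ] parser.ts          ┃                  
     ┃   [ ] test.py              ┃                  
     ┗━━━━━━━━━━━━━━━━━━━━━━━━━━━━┛                  


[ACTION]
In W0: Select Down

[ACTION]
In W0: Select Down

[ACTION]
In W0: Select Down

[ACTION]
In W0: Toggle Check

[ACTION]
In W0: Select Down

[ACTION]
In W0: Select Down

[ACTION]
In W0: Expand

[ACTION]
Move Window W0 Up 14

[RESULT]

n: 0                             ┃        ┃          
█···██·██·██·███····             ┃────────┨          
·█·····█···█████····             ┃r.txt │ ┃          
██···██····█····█···             ┃────────┃          
····█······█··█·····             ┃        ┃          
█·······█·█·█·······             ┃        ┃          
█·········█··█····██             ┃        ┃          
███··██·······█·█·█·             ┃        ┃          
····█···█·······█··█             ┃        ┃          
··█·█·█···█··█·█····             ┃        ┃          
━━━━━━━━━━━━━━━━━━━━━━━━━━━━━━━━━┛━━━━━━━━┛          
                                                     
                                                     
                                                     


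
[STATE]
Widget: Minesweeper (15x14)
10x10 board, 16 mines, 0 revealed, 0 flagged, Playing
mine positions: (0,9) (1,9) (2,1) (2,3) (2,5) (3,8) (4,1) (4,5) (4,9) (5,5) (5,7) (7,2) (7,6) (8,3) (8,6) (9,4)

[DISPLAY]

■■■■■■■■■■     
■■■■■■■■■■     
■■■■■■■■■■     
■■■■■■■■■■     
■■■■■■■■■■     
■■■■■■■■■■     
■■■■■■■■■■     
■■■■■■■■■■     
■■■■■■■■■■     
■■■■■■■■■■     
               
               
               
               


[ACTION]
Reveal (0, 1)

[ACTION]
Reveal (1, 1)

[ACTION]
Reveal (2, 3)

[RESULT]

        2✹     
1121211 2✹     
■✹■✹■✹112■     
■■■■■■■■✹■     
■✹■■■✹■■■✹     
■■■■■✹■✹■■     
■■■■■■■■■■     
■■✹■■■✹■■■     
■■■✹■■✹■■■     
■■■■✹■■■■■     
               
               
               
               


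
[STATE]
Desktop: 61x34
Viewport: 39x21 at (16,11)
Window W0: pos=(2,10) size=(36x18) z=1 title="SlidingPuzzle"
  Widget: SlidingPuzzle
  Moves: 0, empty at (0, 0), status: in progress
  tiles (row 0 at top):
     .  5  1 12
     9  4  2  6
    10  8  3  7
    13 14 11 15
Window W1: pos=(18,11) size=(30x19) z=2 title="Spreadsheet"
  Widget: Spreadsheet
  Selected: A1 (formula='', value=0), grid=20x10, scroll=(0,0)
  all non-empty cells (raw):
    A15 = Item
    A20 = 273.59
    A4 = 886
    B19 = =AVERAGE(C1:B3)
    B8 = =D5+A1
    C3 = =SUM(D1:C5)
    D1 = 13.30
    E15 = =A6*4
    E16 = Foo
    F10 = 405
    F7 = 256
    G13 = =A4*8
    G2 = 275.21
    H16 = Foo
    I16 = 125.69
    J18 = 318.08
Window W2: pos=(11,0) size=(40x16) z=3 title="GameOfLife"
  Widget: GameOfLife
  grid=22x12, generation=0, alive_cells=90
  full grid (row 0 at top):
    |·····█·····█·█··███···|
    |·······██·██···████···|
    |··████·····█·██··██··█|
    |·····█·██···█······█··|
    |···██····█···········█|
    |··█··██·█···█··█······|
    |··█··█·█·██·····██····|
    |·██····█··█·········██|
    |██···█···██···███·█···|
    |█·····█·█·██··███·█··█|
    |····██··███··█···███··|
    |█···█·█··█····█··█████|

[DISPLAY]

···█··█·········██                ┃    
·█···██···███·█···                ┃    
··█·█·██··███·█··█                ┃    
██··███··█···███··                ┃    
━━━━━━━━━━━━━━━━━━━━━━━━━━━━━━━━━━┛    
2 ┃----------------------------┃       
──┃  1      [0]       0       0┃       
3 ┃  2        0       0       0┃       
──┃  3        0       0#CIRC!  ┃       
1 ┃  4      886       0       0┃       
──┃  5        0       0       0┃       
  ┃  6        0       0       0┃       
  ┃  7        0       0       0┃       
  ┃  8        0       0       0┃       
  ┃  9        0       0       0┃       
  ┃ 10        0       0       0┃       
━━┃ 11        0       0       0┃       
  ┃ 12        0       0       0┃       
  ┗━━━━━━━━━━━━━━━━━━━━━━━━━━━━┛       
                                       
                                       


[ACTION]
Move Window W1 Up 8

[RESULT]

···█··█·········██                ┃    
·█···██···███·█···                ┃    
··█·█·██··███·█··█                ┃    
██··███··█···███··                ┃    
━━━━━━━━━━━━━━━━━━━━━━━━━━━━━━━━━━┛    
2 ┃  8        0       0       0┃       
──┃  9        0       0       0┃       
3 ┃ 10        0       0       0┃       
──┃ 11        0       0       0┃       
1 ┃ 12        0       0       0┃       
──┗━━━━━━━━━━━━━━━━━━━━━━━━━━━━┛       
                     ┃                 
                     ┃                 
                     ┃                 
                     ┃                 
                     ┃                 
━━━━━━━━━━━━━━━━━━━━━┛                 
                                       
                                       
                                       
                                       


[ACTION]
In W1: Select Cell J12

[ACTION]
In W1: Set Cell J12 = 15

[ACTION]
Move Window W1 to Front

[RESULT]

··┃  3        0       0#CIRC!  ┃  ┃    
·█┃  4      886       0       0┃  ┃    
··┃  5        0       0       0┃  ┃    
██┃  6        0       0       0┃  ┃    
━━┃  7        0       0       0┃━━┛    
2 ┃  8        0       0       0┃       
──┃  9        0       0       0┃       
3 ┃ 10        0       0       0┃       
──┃ 11        0       0       0┃       
1 ┃ 12        0       0       0┃       
──┗━━━━━━━━━━━━━━━━━━━━━━━━━━━━┛       
                     ┃                 
                     ┃                 
                     ┃                 
                     ┃                 
                     ┃                 
━━━━━━━━━━━━━━━━━━━━━┛                 
                                       
                                       
                                       
                                       


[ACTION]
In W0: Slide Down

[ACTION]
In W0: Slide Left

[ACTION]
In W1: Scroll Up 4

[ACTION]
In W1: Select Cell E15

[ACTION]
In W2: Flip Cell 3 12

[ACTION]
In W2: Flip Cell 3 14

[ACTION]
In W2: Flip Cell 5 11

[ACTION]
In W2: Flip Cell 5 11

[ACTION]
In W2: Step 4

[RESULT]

·█┃  3        0       0#CIRC!  ┃  ┃    
··┃  4      886       0       0┃  ┃    
··┃  5        0       0       0┃  ┃    
··┃  6        0       0       0┃  ┃    
━━┃  7        0       0       0┃━━┛    
2 ┃  8        0       0       0┃       
──┃  9        0       0       0┃       
3 ┃ 10        0       0       0┃       
──┃ 11        0       0       0┃       
1 ┃ 12        0       0       0┃       
──┗━━━━━━━━━━━━━━━━━━━━━━━━━━━━┛       
                     ┃                 
                     ┃                 
                     ┃                 
                     ┃                 
                     ┃                 
━━━━━━━━━━━━━━━━━━━━━┛                 
                                       
                                       
                                       
                                       


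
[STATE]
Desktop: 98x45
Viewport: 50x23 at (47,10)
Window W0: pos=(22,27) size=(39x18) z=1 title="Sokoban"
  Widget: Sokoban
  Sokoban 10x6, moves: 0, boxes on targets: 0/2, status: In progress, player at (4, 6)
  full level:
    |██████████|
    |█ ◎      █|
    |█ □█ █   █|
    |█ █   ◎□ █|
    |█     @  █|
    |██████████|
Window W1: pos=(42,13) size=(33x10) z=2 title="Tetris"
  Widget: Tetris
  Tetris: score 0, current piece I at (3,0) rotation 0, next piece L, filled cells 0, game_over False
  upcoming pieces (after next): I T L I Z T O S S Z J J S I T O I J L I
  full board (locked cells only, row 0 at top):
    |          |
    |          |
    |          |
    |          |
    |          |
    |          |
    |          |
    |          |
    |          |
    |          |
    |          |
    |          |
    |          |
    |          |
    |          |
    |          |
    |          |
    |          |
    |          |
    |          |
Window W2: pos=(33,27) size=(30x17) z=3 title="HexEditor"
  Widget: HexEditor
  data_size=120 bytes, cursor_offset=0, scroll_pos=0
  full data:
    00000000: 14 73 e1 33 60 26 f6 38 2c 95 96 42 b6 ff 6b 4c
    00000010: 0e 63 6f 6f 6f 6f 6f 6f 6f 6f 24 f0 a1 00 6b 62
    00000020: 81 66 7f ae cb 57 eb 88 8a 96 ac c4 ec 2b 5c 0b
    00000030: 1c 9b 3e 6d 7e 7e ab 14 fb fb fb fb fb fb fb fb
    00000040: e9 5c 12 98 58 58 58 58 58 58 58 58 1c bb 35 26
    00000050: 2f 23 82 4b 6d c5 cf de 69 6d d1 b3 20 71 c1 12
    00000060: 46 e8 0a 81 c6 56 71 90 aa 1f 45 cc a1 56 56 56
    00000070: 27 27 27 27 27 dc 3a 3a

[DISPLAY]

                                                  
                                                  
                                                  
━━━━━━━━━━━━━━━━━━━━━━━━━━━┓                      
ris                        ┃                      
───────────────────────────┨                      
      │Next:               ┃                      
      │  ▒                 ┃                      
      │▒▒▒                 ┃                      
      │                    ┃                      
      │                    ┃                      
      │                    ┃                      
━━━━━━━━━━━━━━━━━━━━━━━━━━━┛                      
                                                  
                                                  
                                                  
                                                  
━━━━━━━━━━━━━━━┓                                  
               ┃                                  
───────────────┨                                  
73 e1 33 60 26 ┃                                  
63 6f 6f 6f 6f ┃                                  
66 7f ae cb 57 ┃                                  


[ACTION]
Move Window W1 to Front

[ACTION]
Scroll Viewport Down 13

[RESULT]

━━━━━━━━━━━━━━━━━━━━━━━━━━━┛                      
                                                  
                                                  
                                                  
                                                  
━━━━━━━━━━━━━━━┓                                  
               ┃                                  
───────────────┨                                  
73 e1 33 60 26 ┃                                  
63 6f 6f 6f 6f ┃                                  
66 7f ae cb 57 ┃                                  
9b 3e 6d 7e 7e ┃                                  
5c 12 98 58 58 ┃                                  
23 82 4b 6d c5 ┃                                  
e8 0a 81 c6 56 ┃                                  
27 27 27 27 dc ┃                                  
               ┃                                  
               ┃                                  
               ┃                                  
               ┃                                  
               ┃                                  
━━━━━━━━━━━━━━━┛                                  
━━━━━━━━━━━━━┛                                    


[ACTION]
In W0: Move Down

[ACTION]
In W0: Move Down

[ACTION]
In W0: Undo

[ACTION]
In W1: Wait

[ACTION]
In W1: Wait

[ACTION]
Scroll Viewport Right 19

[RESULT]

━━━━━━━━━━━━━━━━━━━━━━━━━━┛                       
                                                  
                                                  
                                                  
                                                  
━━━━━━━━━━━━━━┓                                   
              ┃                                   
──────────────┨                                   
3 e1 33 60 26 ┃                                   
3 6f 6f 6f 6f ┃                                   
6 7f ae cb 57 ┃                                   
b 3e 6d 7e 7e ┃                                   
c 12 98 58 58 ┃                                   
3 82 4b 6d c5 ┃                                   
8 0a 81 c6 56 ┃                                   
7 27 27 27 dc ┃                                   
              ┃                                   
              ┃                                   
              ┃                                   
              ┃                                   
              ┃                                   
━━━━━━━━━━━━━━┛                                   
━━━━━━━━━━━━┛                                     


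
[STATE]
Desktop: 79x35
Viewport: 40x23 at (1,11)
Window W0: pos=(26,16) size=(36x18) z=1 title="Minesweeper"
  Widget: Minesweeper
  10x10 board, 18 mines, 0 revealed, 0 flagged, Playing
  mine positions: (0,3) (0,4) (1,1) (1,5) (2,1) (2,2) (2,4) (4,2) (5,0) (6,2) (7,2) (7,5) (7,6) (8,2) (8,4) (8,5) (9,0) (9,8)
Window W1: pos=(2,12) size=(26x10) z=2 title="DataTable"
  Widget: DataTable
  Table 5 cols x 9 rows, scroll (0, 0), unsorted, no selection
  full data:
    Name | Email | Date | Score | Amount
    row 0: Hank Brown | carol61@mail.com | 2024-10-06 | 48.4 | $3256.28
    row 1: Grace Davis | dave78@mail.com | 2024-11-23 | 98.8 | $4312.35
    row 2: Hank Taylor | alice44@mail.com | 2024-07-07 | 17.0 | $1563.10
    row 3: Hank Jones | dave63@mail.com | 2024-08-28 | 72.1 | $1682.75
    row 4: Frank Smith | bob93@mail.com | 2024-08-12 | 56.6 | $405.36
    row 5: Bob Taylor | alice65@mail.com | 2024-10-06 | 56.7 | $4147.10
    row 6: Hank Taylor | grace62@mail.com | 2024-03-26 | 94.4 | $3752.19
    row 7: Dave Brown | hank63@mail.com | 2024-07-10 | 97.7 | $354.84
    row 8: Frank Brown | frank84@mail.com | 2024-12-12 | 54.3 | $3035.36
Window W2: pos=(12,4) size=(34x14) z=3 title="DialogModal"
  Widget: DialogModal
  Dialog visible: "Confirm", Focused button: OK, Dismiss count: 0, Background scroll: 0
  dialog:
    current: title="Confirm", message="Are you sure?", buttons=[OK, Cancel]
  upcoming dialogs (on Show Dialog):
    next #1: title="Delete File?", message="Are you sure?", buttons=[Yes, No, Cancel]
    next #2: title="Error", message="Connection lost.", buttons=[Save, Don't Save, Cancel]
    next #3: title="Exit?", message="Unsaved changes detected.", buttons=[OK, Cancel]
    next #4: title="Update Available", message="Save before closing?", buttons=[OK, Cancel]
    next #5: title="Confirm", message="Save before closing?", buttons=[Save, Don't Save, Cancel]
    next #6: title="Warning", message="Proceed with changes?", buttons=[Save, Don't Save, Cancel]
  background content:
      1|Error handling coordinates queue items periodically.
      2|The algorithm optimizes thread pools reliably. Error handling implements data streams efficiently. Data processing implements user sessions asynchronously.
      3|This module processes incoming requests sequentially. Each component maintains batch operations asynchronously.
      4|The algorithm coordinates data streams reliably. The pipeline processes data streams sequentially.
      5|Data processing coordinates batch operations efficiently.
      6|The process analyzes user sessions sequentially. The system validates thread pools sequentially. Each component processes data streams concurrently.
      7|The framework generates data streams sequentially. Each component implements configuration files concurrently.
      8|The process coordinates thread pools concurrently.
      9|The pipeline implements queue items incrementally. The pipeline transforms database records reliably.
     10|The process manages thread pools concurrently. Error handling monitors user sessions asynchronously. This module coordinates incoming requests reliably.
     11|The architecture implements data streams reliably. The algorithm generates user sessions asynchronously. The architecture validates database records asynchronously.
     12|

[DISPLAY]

           ┃Data pr│ Are you sure? │tes 
 ┏━━━━━━━━━┃The pro│ [OK]  Cancel  │r se
 ┃ DataTabl┃The fra└───────────────┘data
 ┠─────────┃The process coordinates thre
 ┃Name     ┃The pipeline implements queu
 ┃─────────┃The process manages thread p
 ┃Hank Brow┗━━━━━━━━━━━━━━━━━━━━━━━━━━━━
 ┃Grace Davis│dave78@mail.┃─────────────
 ┃Hank Taylor│alice44@mail┃■■■■■■■■■    
 ┃Hank Jones │dave63@mail.┃■■■■■■■■■    
 ┗━━━━━━━━━━━━━━━━━━━━━━━━┛■■■■■■■■■    
                         ┃■■■■■■■■■■    
                         ┃■■■■■■■■■■    
                         ┃■■■■■■■■■■    
                         ┃■■■■■■■■■■    
                         ┃■■■■■■■■■■    
                         ┃■■■■■■■■■■    
                         ┃■■■■■■■■■■    
                         ┃              
                         ┃              
                         ┃              
                         ┃              
                         ┗━━━━━━━━━━━━━━


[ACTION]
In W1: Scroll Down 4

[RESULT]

           ┃Data pr│ Are you sure? │tes 
 ┏━━━━━━━━━┃The pro│ [OK]  Cancel  │r se
 ┃ DataTabl┃The fra└───────────────┘data
 ┠─────────┃The process coordinates thre
 ┃Name     ┃The pipeline implements queu
 ┃─────────┃The process manages thread p
 ┃Frank Smi┗━━━━━━━━━━━━━━━━━━━━━━━━━━━━
 ┃Bob Taylor │alice65@mail┃─────────────
 ┃Hank Taylor│grace62@mail┃■■■■■■■■■    
 ┃Dave Brown │hank63@mail.┃■■■■■■■■■    
 ┗━━━━━━━━━━━━━━━━━━━━━━━━┛■■■■■■■■■    
                         ┃■■■■■■■■■■    
                         ┃■■■■■■■■■■    
                         ┃■■■■■■■■■■    
                         ┃■■■■■■■■■■    
                         ┃■■■■■■■■■■    
                         ┃■■■■■■■■■■    
                         ┃■■■■■■■■■■    
                         ┃              
                         ┃              
                         ┃              
                         ┃              
                         ┗━━━━━━━━━━━━━━


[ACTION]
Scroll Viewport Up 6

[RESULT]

           ┃ DialogModal                
           ┠────────────────────────────
           ┃Error handling coordinates q
           ┃The algorithm optimizes thre
           ┃This mo┌───────────────┐comi
           ┃The alg│    Confirm    │s da
           ┃Data pr│ Are you sure? │tes 
 ┏━━━━━━━━━┃The pro│ [OK]  Cancel  │r se
 ┃ DataTabl┃The fra└───────────────┘data
 ┠─────────┃The process coordinates thre
 ┃Name     ┃The pipeline implements queu
 ┃─────────┃The process manages thread p
 ┃Frank Smi┗━━━━━━━━━━━━━━━━━━━━━━━━━━━━
 ┃Bob Taylor │alice65@mail┃─────────────
 ┃Hank Taylor│grace62@mail┃■■■■■■■■■    
 ┃Dave Brown │hank63@mail.┃■■■■■■■■■    
 ┗━━━━━━━━━━━━━━━━━━━━━━━━┛■■■■■■■■■    
                         ┃■■■■■■■■■■    
                         ┃■■■■■■■■■■    
                         ┃■■■■■■■■■■    
                         ┃■■■■■■■■■■    
                         ┃■■■■■■■■■■    
                         ┃■■■■■■■■■■    


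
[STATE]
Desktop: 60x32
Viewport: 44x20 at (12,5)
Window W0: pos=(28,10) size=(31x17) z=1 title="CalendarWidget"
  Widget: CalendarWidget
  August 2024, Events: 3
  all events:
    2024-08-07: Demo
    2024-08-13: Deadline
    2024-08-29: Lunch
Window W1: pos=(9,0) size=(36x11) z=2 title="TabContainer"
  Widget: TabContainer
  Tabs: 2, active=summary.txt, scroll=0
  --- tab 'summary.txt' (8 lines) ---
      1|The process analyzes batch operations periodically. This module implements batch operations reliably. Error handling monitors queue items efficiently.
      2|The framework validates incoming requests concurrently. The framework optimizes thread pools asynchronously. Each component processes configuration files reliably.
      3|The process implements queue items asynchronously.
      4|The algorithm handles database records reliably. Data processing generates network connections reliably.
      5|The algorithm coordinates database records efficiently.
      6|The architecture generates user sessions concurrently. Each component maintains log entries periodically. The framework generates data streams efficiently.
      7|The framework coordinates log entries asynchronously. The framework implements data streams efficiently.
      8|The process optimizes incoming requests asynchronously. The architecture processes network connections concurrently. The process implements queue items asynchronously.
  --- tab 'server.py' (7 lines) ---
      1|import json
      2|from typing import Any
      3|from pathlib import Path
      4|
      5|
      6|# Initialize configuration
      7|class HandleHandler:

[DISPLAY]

e process analyzes batch operati┃           
e framework validates incoming r┃           
e process implements queue items┃           
e algorithm handles database rec┃           
e algorithm coordinates database┃           
━━━━━━━━━━━━━━━━━━━━━━━━━━━━━━━━┛━━━━━━━━━━━
                ┃ CalendarWidget            
                ┠───────────────────────────
                ┃         August 2024       
                ┃Mo Tu We Th Fr Sa Su       
                ┃          1  2  3  4       
                ┃ 5  6  7*  8  9 10 11      
                ┃12 13* 14 15 16 17 18      
                ┃19 20 21 22 23 24 25       
                ┃26 27 28 29* 30 31         
                ┃                           
                ┃                           
                ┃                           
                ┃                           
                ┃                           


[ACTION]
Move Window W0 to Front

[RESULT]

e process analyzes batch operati┃           
e framework validates incoming r┃           
e process implements queue items┃           
e algorithm handles database rec┃           
e algorithm coordinates database┃           
━━━━━━━━━━━━━━━━┏━━━━━━━━━━━━━━━━━━━━━━━━━━━
                ┃ CalendarWidget            
                ┠───────────────────────────
                ┃         August 2024       
                ┃Mo Tu We Th Fr Sa Su       
                ┃          1  2  3  4       
                ┃ 5  6  7*  8  9 10 11      
                ┃12 13* 14 15 16 17 18      
                ┃19 20 21 22 23 24 25       
                ┃26 27 28 29* 30 31         
                ┃                           
                ┃                           
                ┃                           
                ┃                           
                ┃                           


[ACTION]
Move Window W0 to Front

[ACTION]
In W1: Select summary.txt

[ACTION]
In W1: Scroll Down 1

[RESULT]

e framework validates incoming r┃           
e process implements queue items┃           
e algorithm handles database rec┃           
e algorithm coordinates database┃           
e architecture generates user se┃           
━━━━━━━━━━━━━━━━┏━━━━━━━━━━━━━━━━━━━━━━━━━━━
                ┃ CalendarWidget            
                ┠───────────────────────────
                ┃         August 2024       
                ┃Mo Tu We Th Fr Sa Su       
                ┃          1  2  3  4       
                ┃ 5  6  7*  8  9 10 11      
                ┃12 13* 14 15 16 17 18      
                ┃19 20 21 22 23 24 25       
                ┃26 27 28 29* 30 31         
                ┃                           
                ┃                           
                ┃                           
                ┃                           
                ┃                           


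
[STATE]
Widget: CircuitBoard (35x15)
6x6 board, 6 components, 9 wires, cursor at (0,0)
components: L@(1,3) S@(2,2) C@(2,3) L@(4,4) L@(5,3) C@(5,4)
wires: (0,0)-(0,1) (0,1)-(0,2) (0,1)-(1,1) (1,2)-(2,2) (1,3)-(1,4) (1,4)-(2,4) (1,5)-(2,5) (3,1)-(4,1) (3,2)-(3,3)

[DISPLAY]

   0 1 2 3 4 5                     
0  [.]─ · ─ ·                      
        │                          
1       ·   ·   L ─ ·   ·          
            │       │   │          
2           S   C   ·   ·          
                                   
3       ·   · ─ ·                  
        │                          
4       ·           L              
                                   
5               L   C              
Cursor: (0,0)                      
                                   
                                   


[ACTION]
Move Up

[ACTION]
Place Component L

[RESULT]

   0 1 2 3 4 5                     
0  [L]─ · ─ ·                      
        │                          
1       ·   ·   L ─ ·   ·          
            │       │   │          
2           S   C   ·   ·          
                                   
3       ·   · ─ ·                  
        │                          
4       ·           L              
                                   
5               L   C              
Cursor: (0,0)                      
                                   
                                   


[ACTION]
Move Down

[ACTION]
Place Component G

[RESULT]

   0 1 2 3 4 5                     
0   L ─ · ─ ·                      
        │                          
1  [G]  ·   ·   L ─ ·   ·          
            │       │   │          
2           S   C   ·   ·          
                                   
3       ·   · ─ ·                  
        │                          
4       ·           L              
                                   
5               L   C              
Cursor: (1,0)                      
                                   
                                   


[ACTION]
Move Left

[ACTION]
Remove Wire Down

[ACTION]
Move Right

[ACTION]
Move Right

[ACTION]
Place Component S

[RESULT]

   0 1 2 3 4 5                     
0   L ─ · ─ ·                      
        │                          
1   G   ·  [S]  L ─ ·   ·          
            │       │   │          
2           S   C   ·   ·          
                                   
3       ·   · ─ ·                  
        │                          
4       ·           L              
                                   
5               L   C              
Cursor: (1,2)                      
                                   
                                   
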